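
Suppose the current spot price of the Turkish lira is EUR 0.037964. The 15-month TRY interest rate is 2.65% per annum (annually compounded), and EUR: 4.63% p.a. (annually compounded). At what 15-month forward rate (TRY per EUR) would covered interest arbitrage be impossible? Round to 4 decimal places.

T = 15/12 years.
Growth of 1 EUR over T: (1 + 0.0463)^(15/12) = 1.05820615.
TRY accumulates by (1 + 0.0265)^(15/12) = 1.03323401.
Forward (EUR per TRY) = 0.037964 × 1.05820615 / 1.03323401 = 0.038881549.
Invert for TRY per EUR: 1 / 0.038881549 = 25.7191.

25.7191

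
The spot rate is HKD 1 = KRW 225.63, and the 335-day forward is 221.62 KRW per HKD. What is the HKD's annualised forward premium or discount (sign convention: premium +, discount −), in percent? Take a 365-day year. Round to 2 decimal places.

T = 335/365 years.
(F − S)/S = (221.62 − 225.63)/225.63 = -0.0177725.
×(1/T) gives -1.94% p.a.

-1.94%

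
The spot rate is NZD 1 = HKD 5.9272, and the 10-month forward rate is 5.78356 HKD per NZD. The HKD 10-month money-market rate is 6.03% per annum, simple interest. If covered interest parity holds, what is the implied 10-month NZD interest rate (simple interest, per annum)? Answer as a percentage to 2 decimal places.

T = 10/12 years.
By CIP, F/S equals the HKD-to-NZD growth ratio: 5.78356/5.9272 = 0.9757660.
HKD growth factor: 1 + 0.0603×10/12 = 1.050250.
So the NZD growth factor = 1.0763339.
(1.0763339 − 1)/T = 0.091601, i.e. 9.16%.

9.16%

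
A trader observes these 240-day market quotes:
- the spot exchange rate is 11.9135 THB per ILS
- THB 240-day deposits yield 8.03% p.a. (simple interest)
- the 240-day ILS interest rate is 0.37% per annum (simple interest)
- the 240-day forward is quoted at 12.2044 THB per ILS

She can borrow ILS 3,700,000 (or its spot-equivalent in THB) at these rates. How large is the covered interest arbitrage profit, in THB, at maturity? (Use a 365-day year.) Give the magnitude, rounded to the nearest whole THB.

T = 240/365 years.
Keep in ILS, deliver into the forward: 3,700,000·1.0024328767·12.2044 = THB 45,266,139.66.
Swap to THB now, deposit: 3,700,000·11.9135·1.052800 = THB 46,407,371.36.
The quoted forward undervalues ILS, so borrow ILS, convert to THB at spot, deposit the THB at 8.03%, and buy ILS forward at 12.2044 to cover the loan.
The gap between the two covered legs is THB 1,141,232.

THB 1,141,232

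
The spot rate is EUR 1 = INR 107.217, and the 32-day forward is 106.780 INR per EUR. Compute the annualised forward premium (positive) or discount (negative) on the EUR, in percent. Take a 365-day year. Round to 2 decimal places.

T = 32/365 years.
(F − S)/S = (106.780 − 107.217)/107.217 = -0.0040758.
Annualise by dividing by T: -0.0040758 / (32/365) = -0.046490 → -4.65%.

-4.65%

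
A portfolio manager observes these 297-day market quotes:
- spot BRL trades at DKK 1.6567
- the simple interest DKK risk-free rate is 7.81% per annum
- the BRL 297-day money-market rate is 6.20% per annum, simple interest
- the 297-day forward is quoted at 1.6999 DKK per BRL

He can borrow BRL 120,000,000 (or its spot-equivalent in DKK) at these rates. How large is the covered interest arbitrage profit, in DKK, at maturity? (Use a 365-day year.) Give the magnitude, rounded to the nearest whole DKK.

DKK 2,841,088

T = 297/365 years.
Route A — deposit BRL, sell forward: 120,000,000 × 1.05044931507 × 1.6999 = DKK 214,279,054.88.
Route B — convert at spot, deposit DKK: 120,000,000 × 1.6567 × 1.06354986301 = DKK 211,437,966.97.
The quoted forward overvalues BRL, so borrow DKK, buy BRL at spot, deposit the BRL at 6.20%, and sell the proceeds forward at 1.6999.
Profit = 214,279,054.88 − 211,437,966.97 = DKK 2,841,088.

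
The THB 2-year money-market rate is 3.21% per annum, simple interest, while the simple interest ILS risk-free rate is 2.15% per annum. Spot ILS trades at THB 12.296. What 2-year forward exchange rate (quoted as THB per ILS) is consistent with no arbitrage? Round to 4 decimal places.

12.5459

T = 2 years.
Growth of 1 THB over T: 1 + 0.0321×2 = 1.064200.
ILS growth factor: 1 + 0.0215×2 = 1.043000.
CIP: F = S · (grow THB)/(grow ILS) = 12.296 × 1.064200/1.043000 = 12.545928 THB per ILS.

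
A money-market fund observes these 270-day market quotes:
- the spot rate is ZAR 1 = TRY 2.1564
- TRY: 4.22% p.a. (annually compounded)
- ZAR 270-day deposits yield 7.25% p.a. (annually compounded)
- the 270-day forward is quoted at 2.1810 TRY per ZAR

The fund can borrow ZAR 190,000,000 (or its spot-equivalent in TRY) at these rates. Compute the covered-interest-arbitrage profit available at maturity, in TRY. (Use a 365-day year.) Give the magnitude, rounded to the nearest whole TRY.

T = 270/365 years.
Route A — deposit ZAR, sell forward: 190,000,000 × 1.05313894831 × 2.1810 = TRY 436,410,248.79.
Route B — convert at spot, deposit TRY: 190,000,000 × 2.1564 × 1.03104797314 = TRY 422,436,851.36.
The quoted forward overvalues ZAR, so borrow TRY, buy ZAR at spot, deposit the ZAR at 7.25%, and sell the proceeds forward at 2.1810.
The gap between the two covered legs is TRY 13,973,397.

TRY 13,973,397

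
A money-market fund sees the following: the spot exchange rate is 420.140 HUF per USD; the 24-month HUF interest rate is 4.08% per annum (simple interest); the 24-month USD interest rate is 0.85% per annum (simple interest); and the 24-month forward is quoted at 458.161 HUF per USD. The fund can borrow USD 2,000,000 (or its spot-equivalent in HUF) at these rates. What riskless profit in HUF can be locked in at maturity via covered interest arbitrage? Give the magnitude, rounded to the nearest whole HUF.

T = 2 years.
Route A — deposit USD, sell forward: 2,000,000 × 1.017000 × 458.161 = HUF 931,899,474.00.
Route B — convert at spot, deposit HUF: 2,000,000 × 420.140 × 1.081600 = HUF 908,846,848.00.
The quoted forward overvalues USD, so borrow HUF, buy USD at spot, deposit the USD at 0.85%, and sell the proceeds forward at 458.161.
Profit = 931,899,474.00 − 908,846,848.00 = HUF 23,052,626.

HUF 23,052,626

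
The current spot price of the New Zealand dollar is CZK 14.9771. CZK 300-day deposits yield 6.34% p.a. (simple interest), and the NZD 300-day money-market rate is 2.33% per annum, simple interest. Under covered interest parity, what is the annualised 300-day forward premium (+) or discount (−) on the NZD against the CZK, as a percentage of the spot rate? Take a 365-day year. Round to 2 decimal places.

+3.93%

T = 300/365 years.
CIP forward (CZK per NZD) = 14.9771 × 1.0521096/1.0191507 = 15.4614530.
Annualised premium = (F − S)/S × (1/T) = (15.4614530 − 14.9771)/14.9771 ÷ (300/365) = 3.93%.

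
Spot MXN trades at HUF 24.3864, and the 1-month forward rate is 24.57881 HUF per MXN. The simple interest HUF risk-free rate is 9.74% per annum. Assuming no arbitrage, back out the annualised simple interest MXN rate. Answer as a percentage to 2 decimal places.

0.27%

T = 1/12 years.
CIP gives F = S · g_HUF/g_MXN, so g_HUF/g_MXN = 24.57881/24.3864 = 1.0078901.
HUF growth factor: 1 + 0.0974×1/12 = 1.0081167.
Hence g_MXN = 1.0002248.
r = (1.0002248 − 1)/(1/12) = 0.002698 → 0.27%.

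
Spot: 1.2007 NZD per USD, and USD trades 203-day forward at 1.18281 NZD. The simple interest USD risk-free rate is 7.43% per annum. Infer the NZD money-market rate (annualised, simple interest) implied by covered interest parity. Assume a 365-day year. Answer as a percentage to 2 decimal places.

T = 203/365 years.
By CIP, F/S equals the NZD-to-USD growth ratio: 1.18281/1.2007 = 0.9851004.
The USD side grows by 1 + 0.0743×203/365 = 1.041323.
Hence g_NZD = 1.0258077.
(1.0258077 − 1)/T = 0.046403, i.e. 4.64%.

4.64%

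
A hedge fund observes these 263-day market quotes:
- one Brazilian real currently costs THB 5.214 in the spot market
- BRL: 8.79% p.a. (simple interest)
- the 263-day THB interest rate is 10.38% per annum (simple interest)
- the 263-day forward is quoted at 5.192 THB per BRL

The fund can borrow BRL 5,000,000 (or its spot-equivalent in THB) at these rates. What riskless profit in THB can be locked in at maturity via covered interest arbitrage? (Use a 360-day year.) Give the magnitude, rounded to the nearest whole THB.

T = 263/360 years.
Route A — deposit BRL, sell forward: 5,000,000 × 1.0642158333 × 5.192 = THB 27,627,043.03.
Route B — convert at spot, deposit THB: 5,000,000 × 5.214 × 1.0758316667 = THB 28,046,931.55.
The quoted forward undervalues BRL, so borrow BRL, convert to THB at spot, deposit the THB at 10.38%, and buy BRL forward at 5.192 to cover the loan.
Arbitrage profit = |27,627,043.03 − 28,046,931.55| = THB 419,889.

THB 419,889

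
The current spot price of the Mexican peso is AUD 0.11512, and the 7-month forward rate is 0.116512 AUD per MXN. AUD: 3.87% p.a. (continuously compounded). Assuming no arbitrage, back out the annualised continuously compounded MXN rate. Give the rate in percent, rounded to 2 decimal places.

T = 7/12 years.
CIP gives F = S · g_AUD/g_MXN, so g_AUD/g_MXN = 0.116512/0.11512 = 1.0120917.
The AUD side grows by e^(0.0387×7/12) = 1.0228317.
So the MXN growth factor = 1.0106117.
Take logs: ln 1.0106117 / (7/12) = 0.018096, so 1.81%.

1.81%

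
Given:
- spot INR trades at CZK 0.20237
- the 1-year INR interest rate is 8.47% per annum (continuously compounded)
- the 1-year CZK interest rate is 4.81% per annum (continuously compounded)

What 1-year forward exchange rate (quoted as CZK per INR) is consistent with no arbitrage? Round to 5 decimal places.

T = 1 year.
CZK growth factor: e^(0.0481×1) = 1.0492756.
Growth of 1 INR over T: e^(0.0847×1) = 1.0883905.
So F = 0.20237 × 1.0492756 / 1.0883905 = 0.1950972 (CZK/INR).

0.19510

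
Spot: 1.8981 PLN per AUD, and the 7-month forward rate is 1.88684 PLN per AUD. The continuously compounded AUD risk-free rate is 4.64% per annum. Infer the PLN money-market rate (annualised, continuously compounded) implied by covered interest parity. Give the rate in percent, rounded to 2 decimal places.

3.62%

T = 7/12 years.
By CIP, F/S equals the PLN-to-AUD growth ratio: 1.88684/1.8981 = 0.9940678.
The AUD side grows by e^(0.0464×7/12) = 1.0274363.
So the PLN growth factor = 1.0213413.
r = ln(1.0213413)/(7/12) = 0.036200 → 3.62%.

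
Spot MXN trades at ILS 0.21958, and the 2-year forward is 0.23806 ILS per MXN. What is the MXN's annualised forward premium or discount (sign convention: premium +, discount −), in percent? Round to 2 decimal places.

+4.21%

T = 2 years.
(F − S)/S = (0.23806 − 0.21958)/0.21958 = 0.0841607.
Per annum: 0.0841607 / 2 = 0.042080 = 4.21%.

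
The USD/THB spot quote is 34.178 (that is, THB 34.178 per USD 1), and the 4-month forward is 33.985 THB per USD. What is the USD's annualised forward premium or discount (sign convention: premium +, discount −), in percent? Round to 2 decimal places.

-1.69%

T = 4/12 years.
Period premium: (33.985 − 34.178)/34.178 = -0.0056469.
Per annum: -0.0056469 / (4/12) = -0.016941 = -1.69%.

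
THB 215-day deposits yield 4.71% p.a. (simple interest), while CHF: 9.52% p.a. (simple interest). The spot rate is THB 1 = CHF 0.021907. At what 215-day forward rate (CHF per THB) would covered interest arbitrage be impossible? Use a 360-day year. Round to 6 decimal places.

T = 215/360 years.
Growth of 1 CHF over T: 1 + 0.0952×215/360 = 1.0568556.
THB growth factor: 1 + 0.0471×215/360 = 1.0281292.
So F = 0.021907 × 1.0568556 / 1.0281292 = 0.02251909 (CHF/THB).

0.022519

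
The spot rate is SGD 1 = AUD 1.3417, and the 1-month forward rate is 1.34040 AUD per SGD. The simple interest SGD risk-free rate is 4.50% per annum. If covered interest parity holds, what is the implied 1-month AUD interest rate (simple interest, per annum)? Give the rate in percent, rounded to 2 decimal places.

T = 1/12 years.
F/S = 1.3404/1.3417 = 0.9990311 = (growth of AUD) / (growth of SGD).
SGD growth factor: 1 + 0.0450×1/12 = 1.003750.
Hence g_AUD = 1.0027775.
(1.0027775 − 1)/T = 0.033330, i.e. 3.33%.

3.33%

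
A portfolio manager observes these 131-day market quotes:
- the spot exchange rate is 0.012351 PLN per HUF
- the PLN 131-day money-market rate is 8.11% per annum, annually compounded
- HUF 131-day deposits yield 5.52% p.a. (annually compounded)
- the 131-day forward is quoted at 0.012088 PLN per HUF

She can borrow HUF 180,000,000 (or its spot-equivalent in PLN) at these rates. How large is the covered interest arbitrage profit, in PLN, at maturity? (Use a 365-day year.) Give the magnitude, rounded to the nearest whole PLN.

PLN 68,073

T = 131/365 years.
Keep in HUF, deliver into the forward: 180,000,000·1.019471171·0.012088 = PLN 2,218,206.15.
Swap to PLN now, deposit: 180,000,000·0.012351·1.028382314 = PLN 2,286,278.99.
The quoted forward undervalues HUF, so borrow HUF, convert to PLN at spot, deposit the PLN at 8.11%, and buy HUF forward at 0.012088 to cover the loan.
Arbitrage profit = |2,218,206.15 − 2,286,278.99| = PLN 68,073.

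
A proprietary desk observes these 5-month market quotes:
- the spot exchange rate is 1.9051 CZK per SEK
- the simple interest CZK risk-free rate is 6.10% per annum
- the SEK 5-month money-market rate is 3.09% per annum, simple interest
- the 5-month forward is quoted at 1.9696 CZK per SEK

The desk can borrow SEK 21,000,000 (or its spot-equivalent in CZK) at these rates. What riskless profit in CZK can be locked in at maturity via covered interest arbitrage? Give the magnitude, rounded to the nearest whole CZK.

CZK 870,183

T = 5/12 years.
Route A — deposit SEK, sell forward: 21,000,000 × 1.012875 × 1.9696 = CZK 41,894,130.60.
Route B — convert at spot, deposit CZK: 21,000,000 × 1.9051 × 1.0254166667 = CZK 41,023,947.13.
The quoted forward overvalues SEK, so borrow CZK, buy SEK at spot, deposit the SEK at 3.09%, and sell the proceeds forward at 1.9696.
Arbitrage profit = |41,894,130.60 − 41,023,947.13| = CZK 870,183.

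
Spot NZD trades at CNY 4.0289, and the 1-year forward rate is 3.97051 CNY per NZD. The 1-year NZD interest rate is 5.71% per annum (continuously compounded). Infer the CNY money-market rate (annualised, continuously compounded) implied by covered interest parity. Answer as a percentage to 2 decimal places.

4.25%

T = 1 year.
F/S = 3.97051/4.0289 = 0.9855072 = (growth of CNY) / (growth of NZD).
NZD growth factor: e^(0.0571×1) = 1.0587617.
Hence g_CNY = 1.0434173.
Take logs: ln 1.0434173 / 1 = 0.042501, so 4.25%.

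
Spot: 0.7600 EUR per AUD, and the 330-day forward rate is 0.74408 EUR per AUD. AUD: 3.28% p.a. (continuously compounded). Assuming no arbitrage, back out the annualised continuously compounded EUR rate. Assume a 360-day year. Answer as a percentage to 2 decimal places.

0.97%

T = 330/360 years.
F/S = 0.74408/0.76 = 0.9790526 = (growth of EUR) / (growth of AUD).
The AUD side grows by e^(0.0328×330/360) = 1.0305232.
Hence g_EUR = 1.0089364.
r = ln(1.0089364)/(330/360) = 0.009705 → 0.97%.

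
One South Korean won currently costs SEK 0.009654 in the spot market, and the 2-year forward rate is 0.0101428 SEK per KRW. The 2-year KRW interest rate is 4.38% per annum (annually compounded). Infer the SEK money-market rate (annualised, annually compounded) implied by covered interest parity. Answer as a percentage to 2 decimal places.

6.99%

T = 2 years.
CIP gives F = S · g_SEK/g_KRW, so g_SEK/g_KRW = 0.0101428/0.009654 = 1.0506319.
The KRW side grows by (1 + 0.0438)^2 = 1.0895184.
Hence g_SEK = 1.1446828.
Annualise: 1.1446828^(1/2) − 1 = 0.069898 = 6.99%.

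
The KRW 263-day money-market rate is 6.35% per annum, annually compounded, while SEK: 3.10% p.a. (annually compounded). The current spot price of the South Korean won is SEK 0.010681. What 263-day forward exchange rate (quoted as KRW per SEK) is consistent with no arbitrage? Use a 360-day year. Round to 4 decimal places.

95.7712

T = 263/360 years.
Growth of 1 SEK over T: (1 + 0.0310)^(263/360) = 1.02255386.
Growth of 1 KRW over T: (1 + 0.0635)^(263/360) = 1.04600371.
So F = 0.010681 × 1.02255386 / 1.04600371 = 0.010441548 (SEK/KRW).
Quoted the other way: 1/0.010441548 = 95.7712 KRW per SEK.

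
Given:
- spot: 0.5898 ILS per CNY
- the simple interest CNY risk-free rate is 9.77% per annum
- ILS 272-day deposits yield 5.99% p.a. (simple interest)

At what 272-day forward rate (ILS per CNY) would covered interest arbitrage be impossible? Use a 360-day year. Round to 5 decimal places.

0.57411

T = 272/360 years.
Growth of 1 ILS over T: 1 + 0.0599×272/360 = 1.0452578.
CNY accumulates by 1 + 0.0977×272/360 = 1.0738178.
CIP: F = S · (grow ILS)/(grow CNY) = 0.5898 × 1.0452578/1.0738178 = 0.5741133 ILS per CNY.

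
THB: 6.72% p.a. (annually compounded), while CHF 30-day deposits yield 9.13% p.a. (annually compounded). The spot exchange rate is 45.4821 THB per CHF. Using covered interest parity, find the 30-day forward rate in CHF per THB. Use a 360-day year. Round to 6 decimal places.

T = 30/360 years.
Growth of 1 THB over T: (1 + 0.0672)^(30/360) = 1.0054346.
CHF growth factor: (1 + 0.0913)^(30/360) = 1.0073074.
Forward (THB per CHF) = 45.4821 × 1.0054346 / 1.0073074 = 45.39754.
Invert for CHF per THB: 1 / 45.39754 = 0.022028.

0.022028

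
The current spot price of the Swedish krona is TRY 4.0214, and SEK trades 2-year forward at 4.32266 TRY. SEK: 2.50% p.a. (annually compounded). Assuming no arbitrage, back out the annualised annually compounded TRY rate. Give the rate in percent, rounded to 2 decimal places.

T = 2 years.
F/S = 4.32266/4.0214 = 1.0749142 = (growth of TRY) / (growth of SEK).
The SEK side grows by (1 + 0.0250)^2 = 1.050625.
So the TRY growth factor = 1.1293317.
Annualise: 1.1293317^(1/2) − 1 = 0.062700 = 6.27%.

6.27%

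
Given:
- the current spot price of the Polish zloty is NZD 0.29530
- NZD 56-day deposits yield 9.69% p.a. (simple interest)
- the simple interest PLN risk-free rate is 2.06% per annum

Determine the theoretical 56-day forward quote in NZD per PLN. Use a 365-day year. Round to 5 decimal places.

0.29875

T = 56/365 years.
NZD growth factor: 1 + 0.0969×56/365 = 1.0148668.
Growth of 1 PLN over T: 1 + 0.0206×56/365 = 1.0031605.
So F = 0.2953 × 1.0148668 / 1.0031605 = 0.2987460 (NZD/PLN).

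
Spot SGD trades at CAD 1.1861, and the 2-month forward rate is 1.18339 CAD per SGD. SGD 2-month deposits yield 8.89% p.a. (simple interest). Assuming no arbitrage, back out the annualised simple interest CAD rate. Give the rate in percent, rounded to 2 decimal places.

T = 2/12 years.
By CIP, F/S equals the CAD-to-SGD growth ratio: 1.18339/1.1861 = 0.9977152.
The SGD side grows by 1 + 0.0889×2/12 = 1.0148167.
That pins the CAD growth at 1.012498.
r = (1.012498 − 1)/(2/12) = 0.074988 → 7.50%.

7.50%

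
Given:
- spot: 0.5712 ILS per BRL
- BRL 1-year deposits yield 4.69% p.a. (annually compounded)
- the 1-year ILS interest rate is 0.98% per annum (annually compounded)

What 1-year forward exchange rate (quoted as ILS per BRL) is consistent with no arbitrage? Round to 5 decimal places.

T = 1 year.
Growth of 1 ILS over T: (1 + 0.0098)^1 = 1.009800.
BRL accumulates by (1 + 0.0469)^1 = 1.046900.
Forward (ILS per BRL) = 0.5712 × 1.009800 / 1.046900 = 0.5509578.

0.55096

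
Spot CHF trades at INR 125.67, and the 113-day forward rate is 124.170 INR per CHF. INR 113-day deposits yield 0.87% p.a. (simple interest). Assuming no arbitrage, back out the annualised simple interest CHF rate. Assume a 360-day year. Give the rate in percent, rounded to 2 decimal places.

4.73%

T = 113/360 years.
F/S = 124.17/125.67 = 0.9880640 = (growth of INR) / (growth of CHF).
INR growth factor: 1 + 0.0087×113/360 = 1.0027308.
That pins the CHF growth at 1.014844.
r = (1.014844 − 1)/(113/360) = 0.047291 → 4.73%.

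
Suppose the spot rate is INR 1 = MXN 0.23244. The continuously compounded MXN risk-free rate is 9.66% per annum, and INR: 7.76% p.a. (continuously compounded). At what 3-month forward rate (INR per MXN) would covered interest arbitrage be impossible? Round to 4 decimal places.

T = 3/12 years.
MXN accumulates by e^(0.0966×3/12) = 1.024444.
Growth of 1 INR over T: e^(0.0776×3/12) = 1.0195894.
Forward (MXN per INR) = 0.23244 × 1.024444 / 1.0195894 = 0.2335467.
Invert for INR per MXN: 1 / 0.2335467 = 4.2818.

4.2818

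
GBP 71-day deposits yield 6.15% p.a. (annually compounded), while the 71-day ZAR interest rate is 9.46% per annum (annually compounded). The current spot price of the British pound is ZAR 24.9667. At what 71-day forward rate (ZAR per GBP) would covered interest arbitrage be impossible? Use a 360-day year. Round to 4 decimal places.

T = 71/360 years.
Growth of 1 ZAR over T: (1 + 0.0946)^(71/360) = 1.01798656.
GBP growth factor: (1 + 0.0615)^(71/360) = 1.01184036.
CIP: F = S · (grow ZAR)/(grow GBP) = 24.9667 × 1.01798656/1.01184036 = 25.118355 ZAR per GBP.

25.1184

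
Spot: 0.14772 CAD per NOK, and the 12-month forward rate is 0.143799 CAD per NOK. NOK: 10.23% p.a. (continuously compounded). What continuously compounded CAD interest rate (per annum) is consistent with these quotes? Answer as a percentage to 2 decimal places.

7.54%

T = 1 year.
F/S = 0.143799/0.14772 = 0.9734565 = (growth of CAD) / (growth of NOK).
The NOK side grows by e^(0.1023×1) = 1.1077157.
That pins the CAD growth at 1.078313.
r = ln(1.078313)/1 = 0.075398 → 7.54%.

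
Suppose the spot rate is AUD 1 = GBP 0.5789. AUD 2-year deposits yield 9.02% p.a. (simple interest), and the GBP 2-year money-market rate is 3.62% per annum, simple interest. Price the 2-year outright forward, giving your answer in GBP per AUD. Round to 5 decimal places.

T = 2 years.
GBP accumulates by 1 + 0.0362×2 = 1.072400.
AUD accumulates by 1 + 0.0902×2 = 1.180400.
Forward (GBP per AUD) = 0.5789 × 1.072400 / 1.180400 = 0.5259339.

0.52593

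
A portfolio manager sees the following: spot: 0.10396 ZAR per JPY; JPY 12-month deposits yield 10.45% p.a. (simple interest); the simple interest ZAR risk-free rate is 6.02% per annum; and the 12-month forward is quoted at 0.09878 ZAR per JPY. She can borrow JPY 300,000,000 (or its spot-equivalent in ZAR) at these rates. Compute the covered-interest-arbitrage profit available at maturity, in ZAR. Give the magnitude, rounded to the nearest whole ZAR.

ZAR 334,765

T = 1 year.
Keep in JPY, deliver into the forward: 300,000,000·1.104500·0.09878 = ZAR 32,730,753.00.
Swap to ZAR now, deposit: 300,000,000·0.10396·1.060200 = ZAR 33,065,517.60.
The quoted forward undervalues JPY, so borrow JPY, convert to ZAR at spot, deposit the ZAR at 6.02%, and buy JPY forward at 0.09878 to cover the loan.
The gap between the two covered legs is ZAR 334,765.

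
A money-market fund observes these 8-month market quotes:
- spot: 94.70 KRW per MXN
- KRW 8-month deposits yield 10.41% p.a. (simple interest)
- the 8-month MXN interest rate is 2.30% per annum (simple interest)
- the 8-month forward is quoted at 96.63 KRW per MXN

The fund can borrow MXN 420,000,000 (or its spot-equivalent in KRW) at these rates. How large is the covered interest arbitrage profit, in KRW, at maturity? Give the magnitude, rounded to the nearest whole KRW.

KRW 1,327,418,400

T = 8/12 years.
Keep in MXN, deliver into the forward: 420,000,000·1.015333333333·96.63 = KRW 41,206,897,199.99.
Swap to KRW now, deposit: 420,000,000·94.70·1.069400 = KRW 42,534,315,600.00.
The quoted forward undervalues MXN, so borrow MXN, convert to KRW at spot, deposit the KRW at 10.41%, and buy MXN forward at 96.63 to cover the loan.
Arbitrage profit = |41,206,897,199.99 − 42,534,315,600.00| = KRW 1,327,418,400.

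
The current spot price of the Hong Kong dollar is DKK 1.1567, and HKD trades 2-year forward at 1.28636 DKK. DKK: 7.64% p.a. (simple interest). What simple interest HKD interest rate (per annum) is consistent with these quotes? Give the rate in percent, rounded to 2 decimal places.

T = 2 years.
CIP gives F = S · g_DKK/g_HKD, so g_DKK/g_HKD = 1.28636/1.1567 = 1.1120948.
DKK growth factor: 1 + 0.0764×2 = 1.152800.
Hence g_HKD = 1.0366023.
(1.0366023 − 1)/T = 0.018301, i.e. 1.83%.

1.83%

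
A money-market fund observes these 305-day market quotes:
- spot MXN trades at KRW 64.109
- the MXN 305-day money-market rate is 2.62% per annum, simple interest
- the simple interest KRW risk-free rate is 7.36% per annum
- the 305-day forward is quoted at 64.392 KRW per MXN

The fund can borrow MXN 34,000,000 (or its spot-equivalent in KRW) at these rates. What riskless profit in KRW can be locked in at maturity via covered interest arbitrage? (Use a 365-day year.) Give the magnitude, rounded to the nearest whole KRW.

T = 305/365 years.
Route A — deposit MXN, sell forward: 34,000,000 × 1.021893150685 × 64.392 = KRW 2,237,259,287.80.
Route B — convert at spot, deposit KRW: 34,000,000 × 64.109 × 1.061501369863 = KRW 2,313,760,904.90.
The quoted forward undervalues MXN, so borrow MXN, convert to KRW at spot, deposit the KRW at 7.36%, and buy MXN forward at 64.392 to cover the loan.
The gap between the two covered legs is KRW 76,501,617.

KRW 76,501,617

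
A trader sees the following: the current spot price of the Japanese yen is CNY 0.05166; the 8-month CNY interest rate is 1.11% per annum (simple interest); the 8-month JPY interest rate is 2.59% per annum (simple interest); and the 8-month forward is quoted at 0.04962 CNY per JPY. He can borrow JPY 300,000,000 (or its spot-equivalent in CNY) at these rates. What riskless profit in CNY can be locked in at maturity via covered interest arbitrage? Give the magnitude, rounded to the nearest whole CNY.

T = 8/12 years.
Invest the JPY and cover forward: 300,000,000 × 1.0172666667 × 0.04962 = CNY 15,143,031.60.
Convert at spot and invest in CNY: 300,000,000 × 0.05166 × 1.007400 = CNY 15,612,685.20.
The quoted forward undervalues JPY, so borrow JPY, convert to CNY at spot, deposit the CNY at 1.11%, and buy JPY forward at 0.04962 to cover the loan.
The gap between the two covered legs is CNY 469,654.

CNY 469,654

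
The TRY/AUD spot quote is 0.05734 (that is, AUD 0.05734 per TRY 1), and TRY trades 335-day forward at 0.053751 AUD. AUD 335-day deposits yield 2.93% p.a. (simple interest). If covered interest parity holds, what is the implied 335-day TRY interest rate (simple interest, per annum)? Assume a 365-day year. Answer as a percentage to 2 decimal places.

10.40%

T = 335/365 years.
F/S = 0.053751/0.05734 = 0.9374084 = (growth of AUD) / (growth of TRY).
AUD growth factor: 1 + 0.0293×335/365 = 1.0268918.
So the TRY growth factor = 1.0954583.
r = (1.0954583 − 1)/(335/365) = 0.104007 → 10.40%.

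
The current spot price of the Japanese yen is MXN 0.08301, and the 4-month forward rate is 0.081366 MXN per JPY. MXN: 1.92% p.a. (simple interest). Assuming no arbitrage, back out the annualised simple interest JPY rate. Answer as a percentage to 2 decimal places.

8.02%

T = 4/12 years.
F/S = 0.081366/0.08301 = 0.9801952 = (growth of MXN) / (growth of JPY).
The MXN side grows by 1 + 0.0192×4/12 = 1.006400.
That pins the JPY growth at 1.0267343.
r = (1.0267343 − 1)/(4/12) = 0.080203 → 8.02%.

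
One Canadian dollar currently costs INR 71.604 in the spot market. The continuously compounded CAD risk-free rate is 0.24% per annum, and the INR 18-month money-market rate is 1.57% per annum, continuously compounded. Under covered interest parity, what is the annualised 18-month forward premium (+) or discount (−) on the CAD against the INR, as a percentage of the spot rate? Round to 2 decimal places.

+1.34%

T = 18/12 years.
No-arbitrage forward: 71.604 × 1.0238295 / 1.0036065 = 73.046844 INR/CAD.
Annualised premium = (F − S)/S × (1/T) = (73.046844 − 71.604)/71.604 ÷ (18/12) = 1.34%.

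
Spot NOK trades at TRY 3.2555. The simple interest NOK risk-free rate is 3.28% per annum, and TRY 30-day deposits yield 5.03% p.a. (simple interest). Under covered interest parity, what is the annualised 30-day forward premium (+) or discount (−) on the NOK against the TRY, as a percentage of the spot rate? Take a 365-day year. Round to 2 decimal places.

T = 30/365 years.
F = S · g_TRY/g_NOK = 3.2555 × 1.0041342/1.0026959 = 3.2601698.
Annualised premium = (F − S)/S × (1/T) = (3.2601698 − 3.2555)/3.2555 ÷ (30/365) = 1.75%.

+1.75%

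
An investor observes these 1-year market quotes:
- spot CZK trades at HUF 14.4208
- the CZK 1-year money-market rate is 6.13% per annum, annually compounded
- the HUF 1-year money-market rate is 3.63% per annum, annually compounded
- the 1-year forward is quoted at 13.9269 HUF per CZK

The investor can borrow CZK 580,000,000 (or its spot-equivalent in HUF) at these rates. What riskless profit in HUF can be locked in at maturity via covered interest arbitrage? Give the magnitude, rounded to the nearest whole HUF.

HUF 94,920,521

T = 1 year.
Invest the CZK and cover forward: 580,000,000 × 1.061300 × 13.9269 = HUF 8,572,759,002.60.
Convert at spot and invest in HUF: 580,000,000 × 14.4208 × 1.036300 = HUF 8,667,679,523.20.
The quoted forward undervalues CZK, so borrow CZK, convert to HUF at spot, deposit the HUF at 3.63%, and buy CZK forward at 13.9269 to cover the loan.
The gap between the two covered legs is HUF 94,920,521.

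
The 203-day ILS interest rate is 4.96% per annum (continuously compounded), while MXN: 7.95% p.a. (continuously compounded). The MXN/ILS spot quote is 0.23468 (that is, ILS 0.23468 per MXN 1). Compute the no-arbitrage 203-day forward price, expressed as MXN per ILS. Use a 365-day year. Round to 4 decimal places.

4.3326

T = 203/365 years.
ILS growth factor: e^(0.0496×203/365) = 1.0279698.
Growth of 1 MXN over T: e^(0.0795×203/365) = 1.0452071.
CIP: F = S · (grow ILS)/(grow MXN) = 0.23468 × 1.0279698/1.0452071 = 0.2308097 ILS per MXN.
Quoted the other way: 1/0.2308097 = 4.3326 MXN per ILS.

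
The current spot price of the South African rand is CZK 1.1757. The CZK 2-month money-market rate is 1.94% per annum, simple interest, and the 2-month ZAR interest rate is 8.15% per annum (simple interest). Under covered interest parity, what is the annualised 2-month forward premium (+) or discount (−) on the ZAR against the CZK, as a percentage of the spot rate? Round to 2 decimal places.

T = 2/12 years.
CIP forward (CZK per ZAR) = 1.1757 × 1.0032333/1.0135833 = 1.1636946.
(F − S)/S ÷ T = (1.1636946 − 1.1757)/1.1757/(2/12) = -0.061268 → -6.13%.

-6.13%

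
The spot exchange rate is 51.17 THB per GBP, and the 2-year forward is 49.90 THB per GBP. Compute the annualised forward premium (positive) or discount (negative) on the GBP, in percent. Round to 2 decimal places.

-1.24%

T = 2 years.
Period premium: (49.90 − 51.17)/51.17 = -0.0248192.
×(1/T) gives -1.24% p.a.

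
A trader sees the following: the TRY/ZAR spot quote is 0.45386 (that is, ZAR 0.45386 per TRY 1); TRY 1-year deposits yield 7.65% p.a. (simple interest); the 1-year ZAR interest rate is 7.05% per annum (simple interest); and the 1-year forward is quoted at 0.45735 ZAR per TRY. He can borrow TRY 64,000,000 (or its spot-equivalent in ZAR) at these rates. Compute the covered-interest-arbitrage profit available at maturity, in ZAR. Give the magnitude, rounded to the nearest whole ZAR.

ZAR 414,729

T = 1 year.
Route A — deposit TRY, sell forward: 64,000,000 × 1.076500 × 0.45735 = ZAR 31,509,585.60.
Route B — convert at spot, deposit ZAR: 64,000,000 × 0.45386 × 1.070500 = ZAR 31,094,856.32.
The quoted forward overvalues TRY, so borrow ZAR, buy TRY at spot, deposit the TRY at 7.65%, and sell the proceeds forward at 0.45735.
The gap between the two covered legs is ZAR 414,729.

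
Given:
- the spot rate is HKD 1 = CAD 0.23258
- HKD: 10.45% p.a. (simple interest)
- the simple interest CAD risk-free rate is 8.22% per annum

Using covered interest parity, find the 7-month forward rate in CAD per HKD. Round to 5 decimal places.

T = 7/12 years.
Growth of 1 CAD over T: 1 + 0.0822×7/12 = 1.047950.
HKD growth factor: 1 + 0.1045×7/12 = 1.0609583.
So F = 0.23258 × 1.047950 / 1.0609583 = 0.2297284 (CAD/HKD).

0.22973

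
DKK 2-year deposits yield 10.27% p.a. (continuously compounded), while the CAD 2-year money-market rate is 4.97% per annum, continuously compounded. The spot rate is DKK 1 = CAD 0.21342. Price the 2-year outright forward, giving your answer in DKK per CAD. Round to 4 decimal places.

5.2095

T = 2 years.
CAD growth factor: e^(0.0497×2) = 1.104508.
Growth of 1 DKK over T: e^(0.1027×2) = 1.2280162.
Forward (CAD per DKK) = 0.21342 × 1.104508 / 1.2280162 = 0.1919552.
Quoted the other way: 1/0.1919552 = 5.2095 DKK per CAD.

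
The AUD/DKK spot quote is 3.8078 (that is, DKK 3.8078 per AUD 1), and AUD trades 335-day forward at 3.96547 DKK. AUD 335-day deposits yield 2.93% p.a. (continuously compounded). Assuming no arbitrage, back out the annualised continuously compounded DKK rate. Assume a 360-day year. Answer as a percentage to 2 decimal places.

T = 335/360 years.
F/S = 3.96547/3.8078 = 1.0414071 = (growth of DKK) / (growth of AUD).
The AUD side grows by e^(0.0293×335/360) = 1.0276404.
So the DKK growth factor = 1.070192.
r = ln(1.070192)/(335/360) = 0.072901 → 7.29%.

7.29%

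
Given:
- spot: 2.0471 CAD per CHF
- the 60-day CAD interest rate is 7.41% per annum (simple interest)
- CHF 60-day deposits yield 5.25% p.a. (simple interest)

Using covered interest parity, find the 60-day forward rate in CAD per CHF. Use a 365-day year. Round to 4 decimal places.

2.0543

T = 60/365 years.
CAD growth factor: 1 + 0.0741×60/365 = 1.0121808.
Growth of 1 CHF over T: 1 + 0.0525×60/365 = 1.0086301.
So F = 2.0471 × 1.0121808 / 1.0086301 = 2.054306 (CAD/CHF).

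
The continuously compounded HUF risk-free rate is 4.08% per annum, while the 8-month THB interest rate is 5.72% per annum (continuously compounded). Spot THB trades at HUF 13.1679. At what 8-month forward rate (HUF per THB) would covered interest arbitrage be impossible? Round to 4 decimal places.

T = 8/12 years.
Growth of 1 HUF over T: e^(0.0408×8/12) = 1.0275733.
THB growth factor: e^(0.0572×8/12) = 1.03886974.
CIP: F = S · (grow HUF)/(grow THB) = 13.1679 × 1.0275733/1.03886974 = 13.024715 HUF per THB.

13.0247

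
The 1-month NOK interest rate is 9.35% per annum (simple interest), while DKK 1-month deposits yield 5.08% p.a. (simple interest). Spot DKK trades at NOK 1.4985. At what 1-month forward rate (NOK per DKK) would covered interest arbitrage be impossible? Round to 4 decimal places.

1.5038

T = 1/12 years.
Growth of 1 NOK over T: 1 + 0.0935×1/12 = 1.0077917.
DKK accumulates by 1 + 0.0508×1/12 = 1.0042333.
CIP: F = S · (grow NOK)/(grow DKK) = 1.4985 × 1.0077917/1.0042333 = 1.503810 NOK per DKK.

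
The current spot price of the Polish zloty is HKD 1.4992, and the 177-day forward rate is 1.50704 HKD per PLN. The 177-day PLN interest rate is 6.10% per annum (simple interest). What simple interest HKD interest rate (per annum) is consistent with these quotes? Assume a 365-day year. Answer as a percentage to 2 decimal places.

7.21%

T = 177/365 years.
CIP gives F = S · g_HKD/g_PLN, so g_HKD/g_PLN = 1.50704/1.4992 = 1.0052295.
PLN growth factor: 1 + 0.0610×177/365 = 1.0295808.
Hence g_HKD = 1.034965.
r = (1.034965 − 1)/(177/365) = 0.072103 → 7.21%.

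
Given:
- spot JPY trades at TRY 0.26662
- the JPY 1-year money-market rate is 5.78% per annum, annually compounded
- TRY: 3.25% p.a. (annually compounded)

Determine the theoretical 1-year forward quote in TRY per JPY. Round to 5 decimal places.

0.26024

T = 1 year.
TRY growth factor: (1 + 0.0325)^1 = 1.032500.
JPY accumulates by (1 + 0.0578)^1 = 1.057800.
CIP: F = S · (grow TRY)/(grow JPY) = 0.26662 × 1.032500/1.057800 = 0.2602431 TRY per JPY.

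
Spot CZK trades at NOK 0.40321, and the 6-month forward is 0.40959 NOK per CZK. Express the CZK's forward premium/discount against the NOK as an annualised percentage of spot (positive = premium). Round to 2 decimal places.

+3.16%

T = 6/12 years.
Period premium: (0.40959 − 0.40321)/0.40321 = 0.0158230.
×(1/T) gives 3.16% p.a.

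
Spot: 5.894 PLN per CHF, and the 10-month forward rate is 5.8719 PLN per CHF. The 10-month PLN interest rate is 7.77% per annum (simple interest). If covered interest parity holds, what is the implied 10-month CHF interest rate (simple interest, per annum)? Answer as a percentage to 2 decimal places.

8.25%

T = 10/12 years.
CIP gives F = S · g_PLN/g_CHF, so g_PLN/g_CHF = 5.8719/5.894 = 0.9962504.
PLN growth factor: 1 + 0.0777×10/12 = 1.064750.
So the CHF growth factor = 1.0687574.
r = (1.0687574 − 1)/(10/12) = 0.082509 → 8.25%.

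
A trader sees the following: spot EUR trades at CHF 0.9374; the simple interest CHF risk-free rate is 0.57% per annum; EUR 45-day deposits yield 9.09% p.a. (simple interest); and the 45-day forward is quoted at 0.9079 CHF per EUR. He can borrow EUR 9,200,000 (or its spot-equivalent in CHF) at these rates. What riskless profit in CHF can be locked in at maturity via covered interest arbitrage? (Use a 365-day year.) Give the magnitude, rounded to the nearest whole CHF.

T = 45/365 years.
Keep in EUR, deliver into the forward: 9,200,000·1.011206849·0.9079 = CHF 8,446,287.22.
Swap to CHF now, deposit: 9,200,000·0.9374·1.00070274 = CHF 8,630,140.49.
The quoted forward undervalues EUR, so borrow EUR, convert to CHF at spot, deposit the CHF at 0.57%, and buy EUR forward at 0.9079 to cover the loan.
Arbitrage profit = |8,446,287.22 − 8,630,140.49| = CHF 183,853.

CHF 183,853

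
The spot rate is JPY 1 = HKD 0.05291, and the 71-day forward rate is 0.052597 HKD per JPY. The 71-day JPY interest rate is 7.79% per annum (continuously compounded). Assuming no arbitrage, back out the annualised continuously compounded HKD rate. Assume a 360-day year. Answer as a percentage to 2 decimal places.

4.78%

T = 71/360 years.
By CIP, F/S equals the HKD-to-JPY growth ratio: 0.052597/0.05291 = 0.9940843.
The JPY side grows by e^(0.0779×71/360) = 1.0154822.
Hence g_HKD = 1.0094749.
Take logs: ln 1.0094749 / (71/360) = 0.047816, so 4.78%.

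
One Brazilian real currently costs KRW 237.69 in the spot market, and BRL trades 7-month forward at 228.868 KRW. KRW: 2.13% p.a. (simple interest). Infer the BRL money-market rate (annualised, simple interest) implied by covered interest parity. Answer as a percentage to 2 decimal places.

8.82%

T = 7/12 years.
By CIP, F/S equals the KRW-to-BRL growth ratio: 228.868/237.69 = 0.9628844.
KRW growth factor: 1 + 0.0213×7/12 = 1.012425.
Hence g_BRL = 1.0514502.
r = (1.0514502 − 1)/(7/12) = 0.088200 → 8.82%.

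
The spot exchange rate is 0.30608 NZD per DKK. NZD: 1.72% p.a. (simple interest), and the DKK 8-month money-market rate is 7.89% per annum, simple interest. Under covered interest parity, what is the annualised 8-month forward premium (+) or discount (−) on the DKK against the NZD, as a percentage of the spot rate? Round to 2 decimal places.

T = 8/12 years.
F = S · g_NZD/g_DKK = 0.30608 × 1.0114667/1.052600 = 0.29411906.
(F − S)/S ÷ T = (0.29411906 − 0.30608)/0.30608/(8/12) = -0.058617 → -5.86%.

-5.86%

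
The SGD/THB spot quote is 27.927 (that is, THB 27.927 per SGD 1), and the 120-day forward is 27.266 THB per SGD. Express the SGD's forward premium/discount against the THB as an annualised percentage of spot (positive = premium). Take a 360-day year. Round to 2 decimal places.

T = 120/360 years.
(F − S)/S = (27.266 − 27.927)/27.927 = -0.0236689.
Per annum: -0.0236689 / (120/360) = -0.071007 = -7.10%.

-7.10%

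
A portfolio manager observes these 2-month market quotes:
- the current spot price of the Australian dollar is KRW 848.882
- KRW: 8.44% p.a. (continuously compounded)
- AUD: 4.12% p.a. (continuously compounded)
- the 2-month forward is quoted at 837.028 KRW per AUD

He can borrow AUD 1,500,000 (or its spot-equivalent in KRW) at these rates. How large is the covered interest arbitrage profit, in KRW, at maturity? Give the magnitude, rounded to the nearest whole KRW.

T = 2/12 years.
Route A — deposit AUD, sell forward: 1,500,000 × 1.006890296277 × 837.028 = KRW 1,264,193,056.37.
Route B — convert at spot, deposit KRW: 1,500,000 × 848.882 × 1.014166067756 = KRW 1,291,360,979.89.
The quoted forward undervalues AUD, so borrow AUD, convert to KRW at spot, deposit the KRW at 8.44%, and buy AUD forward at 837.028 to cover the loan.
Arbitrage profit = |1,264,193,056.37 − 1,291,360,979.89| = KRW 27,167,924.

KRW 27,167,924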